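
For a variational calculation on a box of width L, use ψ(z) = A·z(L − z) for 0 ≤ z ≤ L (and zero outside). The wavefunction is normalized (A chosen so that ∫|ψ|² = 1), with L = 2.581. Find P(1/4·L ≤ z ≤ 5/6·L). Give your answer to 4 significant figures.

P ≈ 0.8610

|ψ|² is the probability density, so P = ∫_{1/4·L}^{5/6·L} |ψ|² dz.
The normalization integral ∫|ψ|²dz over the whole domain equals L^5/30·A², and A² cancels in the ratio.
In terms of u = z/L (A² and the length scale cancel between numerator and denominator), P = [∫_{1/4}^{5/6} u^2·(1 - u)^2 du] / [∫_{0}^{1} u^2·(1 - u)^2 du].
With ∫ u^2·(1 - u)^2 du = u^3·(6·u^2 - 15·u + 10)/30 + C, the region integral is ≈ 0.0286997 and the full one is 1/30.
The result is P = 0.86099.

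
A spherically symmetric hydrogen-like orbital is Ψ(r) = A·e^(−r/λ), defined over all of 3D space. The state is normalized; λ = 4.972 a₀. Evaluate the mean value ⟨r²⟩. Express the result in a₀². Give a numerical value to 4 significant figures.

The expectation value is the |Ψ|²-weighted average of r^2: ∫ r^2|Ψ|² 4πr² dr.
Since the A² factors cancel between numerator and denominator, ⟨r²⟩ = 3·λ^2.
Putting λ = 4.972 gives 74.162.

⟨r^2⟩ ≈ 74.16 a₀^2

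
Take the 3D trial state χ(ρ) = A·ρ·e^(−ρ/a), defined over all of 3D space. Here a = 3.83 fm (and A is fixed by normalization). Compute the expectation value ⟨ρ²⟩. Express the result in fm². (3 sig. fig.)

⟨ρ^2⟩ ≈ 110 fm^2

⟨ρ²⟩ = ∫ ρ^2 |χ|² 4πρ² dρ over the full domain.
Using ∫₀^∞ ρⁿ e^(−αρ) dρ = n!/αⁿ⁺¹, the ratio of the moment integral to the normalization integral gives ⟨ρ²⟩ = 15·a^2/2.
Putting a = 3.83 gives 110.0.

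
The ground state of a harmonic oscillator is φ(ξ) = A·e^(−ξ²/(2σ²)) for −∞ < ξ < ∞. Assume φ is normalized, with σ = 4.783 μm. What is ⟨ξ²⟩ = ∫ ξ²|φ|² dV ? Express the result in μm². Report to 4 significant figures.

⟨ξ^2⟩ ≈ 11.44 μm^2

By definition ⟨ξ²⟩ = ∫ ξ^2 |φ(ξ)|² dξ.
Evaluating both integrals, ⟨ξ²⟩ = σ^2/2.
Putting σ = 4.783 gives 11.439.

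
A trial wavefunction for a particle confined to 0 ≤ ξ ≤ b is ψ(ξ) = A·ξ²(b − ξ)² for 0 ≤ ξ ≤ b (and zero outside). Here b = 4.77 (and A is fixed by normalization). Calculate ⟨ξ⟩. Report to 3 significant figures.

The expectation value is the |ψ|²-weighted average of ξ: ∫ ξ|ψ|² dξ.
Since the A² factors cancel between numerator and denominator, ⟨ξ⟩ = b/2.
Putting b = 4.77 gives 2.385.

⟨ξ⟩ ≈ 2.39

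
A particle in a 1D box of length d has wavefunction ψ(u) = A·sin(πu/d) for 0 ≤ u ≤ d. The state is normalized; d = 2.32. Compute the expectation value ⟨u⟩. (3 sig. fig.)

The expectation value is the |ψ|²-weighted average of u: ∫ u|ψ|² du.
With ∫₀^d sin²(nπu/d) du = d/2, since the A² factors cancel between numerator and denominator, ⟨u⟩ = d/2.
With d = 2.32, ⟨u⟩ = 1.160.

⟨u⟩ ≈ 1.16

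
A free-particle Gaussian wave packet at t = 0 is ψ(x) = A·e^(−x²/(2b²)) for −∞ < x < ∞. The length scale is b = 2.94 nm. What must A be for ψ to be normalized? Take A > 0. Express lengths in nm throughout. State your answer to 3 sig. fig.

A ≈ 0.438 nm^(-1/2)

Require ∫ |ψ|² dx = 1 over the whole domain.
Carrying out the integral gives A² · √(π)·b.
Hence A² = 1/[√(π)·b].
Plugging in b = 2.94 yields A = 0.4381.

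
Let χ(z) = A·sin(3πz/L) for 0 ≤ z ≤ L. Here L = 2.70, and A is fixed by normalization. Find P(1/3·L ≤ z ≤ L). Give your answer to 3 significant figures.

P = ∫_{1/3·L}^{L} |χ(z)|² dz.
With A² fixed by ∫|χ|² = 1, i.e. A² = (L/2)^(−1), substitute and integrate.
In terms of u = z/L (A² and the length scale cancel between numerator and denominator), P = [∫_{1/3}^{1} sin(3·π·u)^2 du] / [∫_{0}^{1} sin(3·π·u)^2 du].
Using ∫ sin(3·π·u)^2 du = u/2 - sin(6·π·u)/(12·π), the numerator is 1/3 and the denominator is 1/2.
Taking the ratio, P = 2/3.

P ≈ 0.667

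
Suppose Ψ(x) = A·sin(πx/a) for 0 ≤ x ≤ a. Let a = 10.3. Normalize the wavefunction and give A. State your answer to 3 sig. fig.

Require ∫ |Ψ|² dx = 1 over the whole domain.
With Ψ = A·sin(πx/a), the integral evaluates to A²·[a/2].
Setting this equal to 1 gives A² = 1/(a/2).
Substituting a = 10.3 gives A² = 0.1942, so A = 0.4407.

A ≈ 0.441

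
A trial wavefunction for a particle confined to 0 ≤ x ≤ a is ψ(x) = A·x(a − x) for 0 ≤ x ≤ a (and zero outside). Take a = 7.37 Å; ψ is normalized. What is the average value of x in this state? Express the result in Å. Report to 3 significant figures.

The expectation value is the |ψ|²-weighted average of x: ∫ x|ψ|² dx.
Since the A² factors cancel between numerator and denominator, ⟨x⟩ = a/2.
Putting a = 7.37 gives 3.685.

⟨x⟩ ≈ 3.69 Å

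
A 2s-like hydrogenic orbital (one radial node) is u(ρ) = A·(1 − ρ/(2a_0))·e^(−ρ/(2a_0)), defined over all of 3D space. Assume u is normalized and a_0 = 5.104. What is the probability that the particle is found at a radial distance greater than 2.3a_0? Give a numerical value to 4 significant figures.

P ≈ 0.9467

Integrate the radial probability density 4πρ²|u|² over ρ > 2.3a_0.
The full normalization integral is A²·[8·π·a_0^3] = 1, fixing A².
Substituting t = ρ/a_0, A², 4π and the length scale all cancel in the ratio: P = ∫_{2.3}^{∞} t^2·(1 - t/2)^2·e^(-t) dt / ∫_{0}^{∞} t^2·(1 - t/2)^2·e^(-t) dt.
With ∫ t^2·(1 - t/2)^2·e^(-t) dt = -(t^4/4 + t^2 + 2·t + 2)·e^(-t) + C, the region integral is ≈ 1.89349 and the full one is 2.
The region integral divided by the full integral gives P = 0.94675.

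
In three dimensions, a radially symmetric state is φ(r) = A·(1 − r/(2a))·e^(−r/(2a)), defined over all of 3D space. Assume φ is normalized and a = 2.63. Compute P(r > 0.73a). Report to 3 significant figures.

P = ∫ |φ|² 4πr² dr over r > 0.73a.
Normalization gives A² = 1/(8·π·a^3).
Let u = r/a; then A², 4π and the length scale all cancel, so P = ∫_{0.73}^{∞} u^2·(1 - u/2)^2·e^(-u) du ÷ ∫_{0}^{∞} u^2·(1 - u/2)^2·e^(-u) du.
An antiderivative of u^2·(1 - u/2)^2·e^(-u) is -(u^4/4 + u^2 + 2·u + 2)·e^(-u); evaluating from 0.73 to ∞ gives ≈ 1.9584, while the full integral is 2.
Taking the ratio yields P = 0.9792.

P ≈ 0.979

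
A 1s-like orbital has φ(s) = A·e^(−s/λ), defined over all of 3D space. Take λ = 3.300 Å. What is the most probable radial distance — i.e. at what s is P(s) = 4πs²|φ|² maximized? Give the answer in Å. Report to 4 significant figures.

s ≈ 3.300 Å

Set d/ds [P(s) = 4πs²|φ|²] = 0 and solve for s > 0.
This gives s = λ.
With λ = 3.300, the most probable radial distance is 3.3000 Å.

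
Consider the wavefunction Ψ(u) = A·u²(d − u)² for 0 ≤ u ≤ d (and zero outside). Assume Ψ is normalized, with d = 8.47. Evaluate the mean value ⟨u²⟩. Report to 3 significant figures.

By definition ⟨u²⟩ = ∫ u^2 |Ψ(u)|² du.
Expanding the polynomial and integrating term by term, since the A² factors cancel between numerator and denominator, ⟨u²⟩ = 3·d^2/11.
Putting d = 8.47 gives 19.57.

⟨u^2⟩ ≈ 19.6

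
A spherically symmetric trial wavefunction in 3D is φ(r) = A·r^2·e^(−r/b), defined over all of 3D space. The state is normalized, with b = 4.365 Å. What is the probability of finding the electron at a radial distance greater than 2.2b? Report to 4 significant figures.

P ≈ 0.8436

P = ∫ |φ|² 4πr² dr over r > 2.2b.
The full normalization integral is A²·[45·π·b^7/2] = 1, fixing A².
In terms of u = r/b (A², 4π and the length scale all cancel between numerator and denominator), P = [∫_{2.2}^{∞} u^6·e^(-2·u) du] / [∫_{0}^{∞} u^6·e^(-2·u) du].
An antiderivative of u^6·e^(-2·u) is -(4·u^6 + 12·u^5 + 30·u^4 + 60·u^3 + 90·u^2 + 90·u + 45)·e^(-2·u)/8; evaluating from 2.2 to ∞ gives ≈ 4.74550, while the full integral is 45/8.
Taking the ratio yields P = 0.84365.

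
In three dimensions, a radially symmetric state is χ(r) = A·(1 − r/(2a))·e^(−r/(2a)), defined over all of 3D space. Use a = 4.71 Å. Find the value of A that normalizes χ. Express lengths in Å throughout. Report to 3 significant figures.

Normalization requires ∫|χ|² 4πr² dr = 1, integrated from 0 to ∞.
Recall ∫₀^∞ r^m e^(−r/β) dr = m!·β^(m+1), the integral (without the A² prefactor) comes out to 8·π·a^3.
Setting this equal to 1 gives A² = 1/(8·π·a^3).
Substituting a = 4.71 gives A² = 0.0003808, so A = 0.01951.

A ≈ 0.0195 Å^(-3/2)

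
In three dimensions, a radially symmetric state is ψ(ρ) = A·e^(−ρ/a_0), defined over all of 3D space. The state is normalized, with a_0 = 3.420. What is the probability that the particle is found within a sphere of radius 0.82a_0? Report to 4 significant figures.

P ≈ 0.2270

P = ∫ |ψ|² 4πρ² dρ over ρ ≤ 0.82a_0.
A² is fixed by ∫₀^∞ 4πρ²|ψ|² dρ = 1, i.e. A² = (π·a_0^3)^(−1).
Let u = ρ/a_0; then A², 4π and the length scale all cancel, so P = ∫_{0}^{0.82} u^2·e^(-2·u) du ÷ ∫_{0}^{∞} u^2·e^(-2·u) du.
Using ∫ u^2·e^(-2·u) du = -(2·u^2 + 2·u + 1)·e^(-2·u)/4, the numerator is 1/4 - 4981·e^(-41/25)/5000 and the denominator is 1/4.
Taking the ratio yields P = 0.22703.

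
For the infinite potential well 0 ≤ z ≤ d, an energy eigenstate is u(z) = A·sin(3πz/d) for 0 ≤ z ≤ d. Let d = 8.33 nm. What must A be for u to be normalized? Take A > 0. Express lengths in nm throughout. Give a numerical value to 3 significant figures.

Require ∫ |u|² dz = 1 over the whole domain.
With ∫₀^d sin²(nπz/d) dz = d/2, ∫|u|² dz = A²·(d/2).
Hence A² = 1/[d/2].
Substituting d = 8.33 gives A² = 0.2401, so A = 0.4900.

A ≈ 0.490 nm^(-1/2)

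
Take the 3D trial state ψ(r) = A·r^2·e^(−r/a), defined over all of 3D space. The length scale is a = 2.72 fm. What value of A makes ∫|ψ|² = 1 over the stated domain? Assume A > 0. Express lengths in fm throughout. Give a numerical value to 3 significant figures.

We need A² ∫|f|² 4πr² dr = 1, taking the integral from 0 to ∞.
The angular integral contributes 4π, leaving ∫₀^∞ r²|ψ|² dr.
With ψ = A·r^2·e^(−r/a), the integral evaluates to A²·[45·π·a^7/2].
Plugging in a = 2.72 yields A = 0.003584.

A ≈ 0.00358 fm^(-7/2)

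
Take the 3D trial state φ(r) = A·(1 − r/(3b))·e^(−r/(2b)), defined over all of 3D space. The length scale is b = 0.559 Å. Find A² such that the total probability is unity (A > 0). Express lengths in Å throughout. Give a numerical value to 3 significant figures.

Require ∫ |φ|² 4πr² dr = 1 over the whole domain.
In 3D with spherical symmetry the volume element is 4πr² dr.
Carrying out the integral gives A² · 8·π·b^3/3.
So A² = (8·π·b^3/3)^(−1).
Substituting b = 0.559 gives A² = 0.6834, so A = 0.8267.

A^2 ≈ 0.683 Å^(-3)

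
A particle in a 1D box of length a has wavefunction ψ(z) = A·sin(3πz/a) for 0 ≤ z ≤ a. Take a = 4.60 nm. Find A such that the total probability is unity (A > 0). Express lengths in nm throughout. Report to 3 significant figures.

The normalization condition is ∫|ψ|² dz = 1 from 0 to a.
The integral (without the A² prefactor) comes out to a/2.
Setting this equal to 1 gives A² = 1/(a/2).
Plugging in a = 4.60 yields A = 0.6594.

A ≈ 0.659 nm^(-1/2)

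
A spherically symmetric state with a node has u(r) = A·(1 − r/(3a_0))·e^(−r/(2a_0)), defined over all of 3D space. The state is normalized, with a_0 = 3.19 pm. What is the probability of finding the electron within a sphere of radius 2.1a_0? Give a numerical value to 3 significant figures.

Integrate the radial probability density 4πr²|u|² over r ≤ 2.1a_0.
Normalization gives A² = 1/(8·π·a_0^3/3).
Substituting t = r/a_0, A², 4π and the length scale all cancel in the ratio: P = ∫_{0}^{2.1} t^2·(1 - t/3)^2·e^(-t) dt / ∫_{0}^{∞} t^2·(1 - t/3)^2·e^(-t) dt.
Using ∫ t^2·(1 - t/3)^2·e^(-t) dt = (-t^4 + 2·t^3 - 3·t^2 - 6·t - 6)·e^(-t)/9, the numerator is ≈ 0.22098 and the denominator is 2/3.
The region integral divided by the full integral gives P = 0.3315.

P ≈ 0.331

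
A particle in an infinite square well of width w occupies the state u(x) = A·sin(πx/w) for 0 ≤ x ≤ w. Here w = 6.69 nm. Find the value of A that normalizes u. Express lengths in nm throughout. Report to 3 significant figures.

A ≈ 0.547 nm^(-1/2)

Require ∫ |u|² dx = 1 over the whole domain.
Using sin²θ = (1 − cos 2θ)/2, the integral (without the A² prefactor) comes out to w/2.
Setting this equal to 1 gives A² = 1/(w/2).
With w = 6.69: A² = 0.2990 and A = 0.5468.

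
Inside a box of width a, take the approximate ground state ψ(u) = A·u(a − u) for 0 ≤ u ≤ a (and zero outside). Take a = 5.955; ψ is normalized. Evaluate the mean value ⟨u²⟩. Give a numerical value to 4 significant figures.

The expectation value is the |ψ|²-weighted average of u^2: ∫ u^2|ψ|² du.
Expanding the polynomial and integrating term by term, evaluating both integrals, ⟨u²⟩ = 2·a^2/7.
With a = 5.955, ⟨u^2⟩ = 10.132.

⟨u^2⟩ ≈ 10.13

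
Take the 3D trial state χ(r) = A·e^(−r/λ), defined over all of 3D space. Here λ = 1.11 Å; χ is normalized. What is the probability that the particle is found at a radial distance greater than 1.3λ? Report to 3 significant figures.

P = ∫ |χ|² 4πr² dr over r > 1.3λ.
A² is fixed by ∫₀^∞ 4πr²|χ|² dr = 1, i.e. A² = (π·λ^3)^(−1).
Substituting u = r/λ, A², 4π and the length scale all cancel in the ratio: P = ∫_{1.3}^{∞} u^2·e^(-2·u) du / ∫_{0}^{∞} u^2·e^(-2·u) du.
An antiderivative of u^2·e^(-2·u) is -(2·u^2 + 2·u + 1)·e^(-2·u)/4; evaluating from 1.3 to ∞ gives 349·e^(-13/5)/200, while the full integral is 1/4.
Taking the ratio yields P = 0.5184.

P ≈ 0.518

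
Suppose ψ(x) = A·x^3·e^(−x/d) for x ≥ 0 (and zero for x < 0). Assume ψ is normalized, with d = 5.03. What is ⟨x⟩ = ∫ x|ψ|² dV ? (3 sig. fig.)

By definition ⟨x⟩ = ∫ x |ψ(x)|² dx.
Recall ∫₀^∞ x^m e^(−x/β) dx = m!·β^(m+1), the ratio of the moment integral to the normalization integral gives ⟨x⟩ = 7·d/2.
Putting d = 5.03 gives 17.61.

⟨x⟩ ≈ 17.6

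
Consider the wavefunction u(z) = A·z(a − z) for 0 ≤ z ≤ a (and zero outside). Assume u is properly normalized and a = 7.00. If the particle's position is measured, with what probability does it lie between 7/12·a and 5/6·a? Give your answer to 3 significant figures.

P ≈ 0.311

P = ∫_{7/12·a}^{5/6·a} |u(z)|² dz.
With A² fixed by ∫|u|² = 1, i.e. A² = (a^5/30)^(−1), substitute and integrate.
In terms of t = z/a (A² and the length scale cancel between numerator and denominator), P = [∫_{7/12}^{5/6} t^2·(1 - t)^2 dt] / [∫_{0}^{1} t^2·(1 - t)^2 dt].
Using ∫ t^2·(1 - t)^2 dt = t^3·(6·t^2 - 15·t + 10)/30, the numerator is ≈ 0.010371 and the denominator is 1/30.
Taking the ratio, P = 0.3111.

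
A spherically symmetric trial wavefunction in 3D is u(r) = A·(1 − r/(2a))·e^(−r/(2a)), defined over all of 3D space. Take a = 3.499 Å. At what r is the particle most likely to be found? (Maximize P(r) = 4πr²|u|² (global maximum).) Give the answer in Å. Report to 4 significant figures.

The maximum of P(r) = 4πr²|u|² occurs where its derivative vanishes.
Solving yields r = a·(√(5) + 3).
With a = 3.499, the most probable radial distance is 18.321 Å.

r ≈ 18.32 Å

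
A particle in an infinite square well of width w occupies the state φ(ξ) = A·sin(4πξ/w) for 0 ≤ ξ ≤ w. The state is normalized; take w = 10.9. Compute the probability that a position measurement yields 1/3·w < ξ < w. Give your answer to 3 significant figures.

P ≈ 0.701

The probability is P = ∫ |φ|² dξ over [1/3·w, w].
The normalization integral ∫|φ|²dξ over the whole domain equals w/2·A², and A² cancels in the ratio.
Substituting u = ξ/w, A² and the length scale cancel in the ratio: P = ∫_{1/3}^{1} sin(4·π·u)^2 du / ∫_{0}^{1} sin(4·π·u)^2 du.
An antiderivative of sin(4·π·u)^2 is u/2 - sin(4·π·u)·cos(4·π·u)/(8·π); evaluating from 1/3 to 1 gives √(3)/(32·π) + 1/3, while the full integral is 1/2.
This works out to P = √(3)/(16·π) + 2/3.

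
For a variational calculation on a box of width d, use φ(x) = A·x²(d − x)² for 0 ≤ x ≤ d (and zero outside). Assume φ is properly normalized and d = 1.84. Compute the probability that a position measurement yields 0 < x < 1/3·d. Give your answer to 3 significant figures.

P ≈ 0.145

P = ∫_{0}^{1/3·d} |φ(x)|² dx.
With A² fixed by ∫|φ|² = 1, i.e. A² = (d^9/630)^(−1), substitute and integrate.
Substituting u = x/d, A² and the length scale cancel in the ratio: P = ∫_{0}^{1/3} u^4·(1 - u)^4 du / ∫_{0}^{1} u^4·(1 - u)^4 du.
An antiderivative of u^4·(1 - u)^4 is u^5·(70·u^4 - 315·u^3 + 540·u^2 - 420·u + 126)/630; evaluating from 0 to 1/3 gives ≈ 0.00022991, while the full integral is 1/630.
This works out to P = 0.1448.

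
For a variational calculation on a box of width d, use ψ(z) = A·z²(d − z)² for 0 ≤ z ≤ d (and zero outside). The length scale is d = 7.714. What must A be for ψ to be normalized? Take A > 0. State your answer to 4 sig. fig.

A ≈ 0.002552

Normalization requires ∫|ψ|² dz = 1, integrated from 0 to d.
Expanding the polynomial and integrating term by term, the integral (without the A² prefactor) comes out to d^9/630.
So A² = (d^9/630)^(−1).
Plugging in d = 7.714 yields A = 0.0025522.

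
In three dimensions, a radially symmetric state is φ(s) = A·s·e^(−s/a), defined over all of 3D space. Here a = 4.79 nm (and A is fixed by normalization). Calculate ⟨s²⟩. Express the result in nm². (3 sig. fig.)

The expectation value is the |φ|²-weighted average of s^2: ∫ s^2|φ|² 4πs² ds.
Since the A² factors cancel between numerator and denominator, ⟨s²⟩ = 15·a^2/2.
With a = 4.79, ⟨s^2⟩ = 172.1.

⟨s^2⟩ ≈ 172 nm^2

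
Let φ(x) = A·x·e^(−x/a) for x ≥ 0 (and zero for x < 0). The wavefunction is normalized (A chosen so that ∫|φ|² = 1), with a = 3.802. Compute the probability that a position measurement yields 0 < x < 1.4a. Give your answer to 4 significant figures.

|φ|² is the probability density, so P = ∫_{0}^{1.4a} |φ|² dx.
The normalization integral ∫|φ|²dx over the whole domain equals a^3/4·A², and A² cancels in the ratio.
In terms of u = x/a (A² and the length scale cancel between numerator and denominator), P = [∫_{0}^{1.4} u^2·e^(-2·u) du] / [∫_{0}^{∞} u^2·e^(-2·u) du].
With ∫ u^2·e^(-2·u) du = -(2·u^2 + 2·u + 1)·e^(-2·u)/4 + C, the region integral is 1/4 - 193·e^(-14/5)/100 and the full one is 1/4.
Evaluating gives P = 0.53055.

P ≈ 0.5305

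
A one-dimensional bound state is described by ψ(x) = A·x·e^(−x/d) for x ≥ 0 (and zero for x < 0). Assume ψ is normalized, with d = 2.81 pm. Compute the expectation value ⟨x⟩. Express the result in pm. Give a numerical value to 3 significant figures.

The expectation value is the |ψ|²-weighted average of x: ∫ x|ψ|² dx.
The ratio of the moment integral to the normalization integral gives ⟨x⟩ = 3·d/2.
With d = 2.81, ⟨x⟩ = 4.215.

⟨x⟩ ≈ 4.22 pm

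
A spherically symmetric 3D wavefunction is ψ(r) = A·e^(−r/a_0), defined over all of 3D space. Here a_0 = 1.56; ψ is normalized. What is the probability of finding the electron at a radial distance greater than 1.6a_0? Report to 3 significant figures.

P = ∫ |ψ|² 4πr² dr over r > 1.6a_0.
A² is fixed by ∫₀^∞ 4πr²|ψ|² dr = 1, i.e. A² = (π·a_0^3)^(−1).
In terms of u = r/a_0 (A², 4π and the length scale all cancel between numerator and denominator), P = [∫_{1.6}^{∞} u^2·e^(-2·u) du] / [∫_{0}^{∞} u^2·e^(-2·u) du].
Using ∫ u^2·e^(-2·u) du = -(2·u^2 + 2·u + 1)·e^(-2·u)/4, the numerator is 233·e^(-16/5)/100 and the denominator is 1/4.
The region integral divided by the full integral gives P = 0.3799.

P ≈ 0.380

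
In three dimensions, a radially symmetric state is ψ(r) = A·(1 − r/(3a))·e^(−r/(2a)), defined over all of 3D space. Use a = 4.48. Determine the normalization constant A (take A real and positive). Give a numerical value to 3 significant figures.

Normalization requires ∫|ψ|² 4πr² dr = 1, integrated from 0 to ∞.
Using ∫₀^∞ rⁿ e^(−αr) dr = n!/αⁿ⁺¹, with ψ = A·(1 − r/(3a))·e^(−r/(2a)), the integral evaluates to A²·[8·π·a^3/3].
Hence A² = 1/[8·π·a^3/3].
Substituting a = 4.48 gives A² = 0.001328, so A = 0.03644.

A ≈ 0.0364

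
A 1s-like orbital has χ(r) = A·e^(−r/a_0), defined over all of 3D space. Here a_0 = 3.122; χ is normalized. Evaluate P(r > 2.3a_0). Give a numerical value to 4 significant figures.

P ≈ 0.1626

With dV = 4πr²dr, the probability is ∫|χ|² dV over r > 2.3a_0.
The full normalization integral is A²·[π·a_0^3] = 1, fixing A².
In terms of u = r/a_0 (A², 4π and the length scale all cancel between numerator and denominator), P = [∫_{2.3}^{∞} u^2·e^(-2·u) du] / [∫_{0}^{∞} u^2·e^(-2·u) du].
With ∫ u^2·e^(-2·u) du = -(2·u^2 + 2·u + 1)·e^(-2·u)/4 + C, the region integral is 809·e^(-23/5)/200 and the full one is 1/4.
This evaluates to P = 0.16264.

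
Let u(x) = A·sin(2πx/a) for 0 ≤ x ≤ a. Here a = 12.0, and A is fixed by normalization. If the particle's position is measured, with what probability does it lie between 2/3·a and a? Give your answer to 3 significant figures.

P ≈ 0.402

|u|² is the probability density, so P = ∫_{2/3·a}^{a} |u|² dx.
With A² fixed by ∫|u|² = 1, i.e. A² = (a/2)^(−1), substitute and integrate.
In terms of t = x/a (A² and the length scale cancel between numerator and denominator), P = [∫_{2/3}^{1} sin(2·π·t)^2 dt] / [∫_{0}^{1} sin(2·π·t)^2 dt].
An antiderivative of sin(2·π·t)^2 is t/2 - sin(4·π·t)/(8·π); evaluating from 2/3 to 1 gives √(3)/(16·π) + 1/6, while the full integral is 1/2.
Evaluating gives P = (√(3)/8 + π/3)/π.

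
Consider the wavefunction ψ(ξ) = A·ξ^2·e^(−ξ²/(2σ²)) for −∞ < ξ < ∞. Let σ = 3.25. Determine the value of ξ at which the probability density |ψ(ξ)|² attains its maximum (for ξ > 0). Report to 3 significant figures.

Differentiate |ψ(ξ)|² with respect to ξ and set to zero.
This gives ξ = √(2)·σ.
With σ = 3.25, the value of ξ > 0 at which the probability density is greatest is 4.596.

ξ ≈ 4.60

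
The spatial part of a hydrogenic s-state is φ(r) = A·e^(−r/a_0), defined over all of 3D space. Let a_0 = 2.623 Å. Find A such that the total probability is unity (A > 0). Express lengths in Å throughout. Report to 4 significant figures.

The normalization condition is ∫|φ|² 4πr² dr = 1 from 0 to ∞.
In 3D with spherical symmetry the volume element is 4πr² dr.
With ∫₀^∞ r^2 e^(−αr) dr = 2!/α^3, carrying out the integral gives A² · π·a_0^3.
So A² = (π·a_0^3)^(−1).
Substituting a_0 = 2.623 gives A² = 0.017638, so A = 0.13281.

A ≈ 0.1328 Å^(-3/2)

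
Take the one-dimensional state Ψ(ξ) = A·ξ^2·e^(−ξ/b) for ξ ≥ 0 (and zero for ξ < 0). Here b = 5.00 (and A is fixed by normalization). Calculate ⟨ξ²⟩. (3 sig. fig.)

By definition ⟨ξ²⟩ = ∫ ξ^2 |Ψ(ξ)|² dξ.
Recall ∫₀^∞ ξ^m e^(−ξ/β) dξ = m!·β^(m+1), evaluating both integrals, ⟨ξ²⟩ = 15·b^2/2.
With b = 5.00, ⟨ξ^2⟩ = 187.5.

⟨ξ^2⟩ ≈ 188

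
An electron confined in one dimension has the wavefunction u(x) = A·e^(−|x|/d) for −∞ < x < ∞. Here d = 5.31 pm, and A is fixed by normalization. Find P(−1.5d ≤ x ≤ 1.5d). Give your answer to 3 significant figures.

|u|² is the probability density, so P = ∫_{−1.5d}^{1.5d} |u|² dx.
Since A² = 1/(d), this is the region integral divided by the full normalization integral.
By symmetry take twice the x ≥ 0 contribution in numerator and denominator; the 2's cancel. Let t = x/d; then A² and the length scale cancel, so P = ∫_{0}^{1.5} e^(-2·t) dt ÷ ∫_{0}^{∞} e^(-2·t) dt.
Using ∫ e^(-2·t) dt = -e^(-2·t)/2, the numerator is 1/2 - e^(-3)/2 and the denominator is 1/2.
Evaluating gives P = 0.9502.

P ≈ 0.950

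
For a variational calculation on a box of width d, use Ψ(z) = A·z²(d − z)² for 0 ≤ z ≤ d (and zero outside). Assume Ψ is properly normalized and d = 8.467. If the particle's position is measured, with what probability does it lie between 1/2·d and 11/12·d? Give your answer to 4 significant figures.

|Ψ|² is the probability density, so P = ∫_{1/2·d}^{11/12·d} |Ψ|² dz.
Since A² = 1/(d^9/630), this is the region integral divided by the full normalization integral.
In terms of u = z/d (A² and the length scale cancel between numerator and denominator), P = [∫_{1/2}^{11/12} u^4·(1 - u)^4 du] / [∫_{0}^{1} u^4·(1 - u)^4 du].
An antiderivative of u^4·(1 - u)^4 is u^5·(70·u^4 - 315·u^3 + 540·u^2 - 420·u + 126)/630; evaluating from 1/2 to 11/12 gives ≈ 0.000793048, while the full integral is 1/630.
Taking the ratio, P = 0.49962.

P ≈ 0.4996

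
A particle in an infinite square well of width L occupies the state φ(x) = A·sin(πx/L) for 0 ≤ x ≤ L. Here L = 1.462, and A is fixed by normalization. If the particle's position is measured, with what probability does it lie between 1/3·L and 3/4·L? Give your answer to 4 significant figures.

P ≈ 0.7137

|φ|² is the probability density, so P = ∫_{1/3·L}^{3/4·L} |φ|² dx.
Since A² = 1/(L/2), this is the region integral divided by the full normalization integral.
Substituting u = x/L, A² and the length scale cancel in the ratio: P = ∫_{1/3}^{3/4} sin(π·u)^2 du / ∫_{0}^{1} sin(π·u)^2 du.
Using ∫ sin(π·u)^2 du = u/2 - sin(2·π·u)/(4·π), the numerator is √(3)/(8·π) + 1/(4·π) + 5/24 and the denominator is 1/2.
Evaluating gives P = (3·√(3) + 6 + 5·π)/(12·π).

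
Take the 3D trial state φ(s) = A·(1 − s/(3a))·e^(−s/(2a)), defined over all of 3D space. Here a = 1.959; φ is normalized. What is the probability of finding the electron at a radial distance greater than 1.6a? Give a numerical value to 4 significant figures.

P = ∫ |φ|² 4πs² ds over s > 1.6a.
A² is fixed by ∫₀^∞ 4πs²|φ|² ds = 1, i.e. A² = (8·π·a^3/3)^(−1).
Substituting u = s/a, A², 4π and the length scale all cancel in the ratio: P = ∫_{1.6}^{∞} u^2·(1 - u/3)^2·e^(-u) du / ∫_{0}^{∞} u^2·(1 - u/3)^2·e^(-u) du.
With ∫ u^2·(1 - u/3)^2·e^(-u) du = (-u^4 + 2·u^3 - 3·u^2 - 6·u - 6)·e^(-u)/9 + C, the region integral is ≈ 0.485485 and the full one is 2/3.
This evaluates to P = 0.72823.

P ≈ 0.7282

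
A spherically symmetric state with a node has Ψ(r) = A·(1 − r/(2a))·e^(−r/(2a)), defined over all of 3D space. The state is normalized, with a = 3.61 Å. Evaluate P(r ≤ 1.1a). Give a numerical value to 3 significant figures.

P ≈ 0.0387

With dV = 4πr²dr, the probability is ∫|Ψ|² dV over r ≤ 1.1a.
The full normalization integral is A²·[8·π·a^3] = 1, fixing A².
Let u = r/a; then A², 4π and the length scale all cancel, so P = ∫_{0}^{1.1} u^2·(1 - u/2)^2·e^(-u) du ÷ ∫_{0}^{∞} u^2·(1 - u/2)^2·e^(-u) du.
An antiderivative of u^2·(1 - u/2)^2·e^(-u) is -(u^4/4 + u^2 + 2·u + 2)·e^(-u); evaluating from 0 to 1.1 gives ≈ 0.077328, while the full integral is 2.
The region integral divided by the full integral gives P = 0.03866.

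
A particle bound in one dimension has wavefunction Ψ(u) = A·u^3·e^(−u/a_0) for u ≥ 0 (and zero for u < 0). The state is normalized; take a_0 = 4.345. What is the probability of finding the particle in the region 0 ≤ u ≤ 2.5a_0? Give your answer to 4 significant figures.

P ≈ 0.2378

P = ∫_{0}^{2.5a_0} |Ψ(u)|² du.
Since A² = 1/(45·a_0^7/8), this is the region integral divided by the full normalization integral.
In terms of t = u/a_0 (A² and the length scale cancel between numerator and denominator), P = [∫_{0}^{2.5} t^6·e^(-2·t) dt] / [∫_{0}^{∞} t^6·e^(-2·t) dt].
Using ∫ t^6·e^(-2·t) dt = -(4·t^6 + 12·t^5 + 30·t^4 + 60·t^3 + 90·t^2 + 90·t + 45)·e^(-2·t)/8, the numerator is ≈ 1.33772 and the denominator is 45/8.
This works out to P = 0.23782.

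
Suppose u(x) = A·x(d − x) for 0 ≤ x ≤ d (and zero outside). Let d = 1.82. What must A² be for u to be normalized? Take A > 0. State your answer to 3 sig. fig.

The normalization condition is ∫|u|² dx = 1 from 0 to d.
Expanding the polynomial and integrating term by term, the integral (without the A² prefactor) comes out to d^5/30.
So A² = (d^5/30)^(−1).
With d = 1.82: A² = 1.502 and A = 1.226.

A^2 ≈ 1.50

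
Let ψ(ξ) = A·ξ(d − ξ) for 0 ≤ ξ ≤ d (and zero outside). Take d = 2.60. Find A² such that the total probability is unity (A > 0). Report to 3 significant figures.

A^2 ≈ 0.252

We need A² ∫|f|² dξ = 1, taking the integral from 0 to d.
∫|ψ|² dξ = A²·(d^5/30).
So A² = (d^5/30)^(−1).
With d = 2.60: A² = 0.2525 and A = 0.5025.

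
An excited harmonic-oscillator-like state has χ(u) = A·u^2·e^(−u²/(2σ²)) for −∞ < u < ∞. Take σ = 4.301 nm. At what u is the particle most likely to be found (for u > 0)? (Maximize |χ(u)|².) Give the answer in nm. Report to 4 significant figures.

Set d/du [|χ(u)|²] = 0 and solve for u > 0.
Solving yields u = √(2)·σ.
With σ = 4.301, the value of u > 0 at which the probability density is greatest is 6.0825 nm.

u ≈ 6.083 nm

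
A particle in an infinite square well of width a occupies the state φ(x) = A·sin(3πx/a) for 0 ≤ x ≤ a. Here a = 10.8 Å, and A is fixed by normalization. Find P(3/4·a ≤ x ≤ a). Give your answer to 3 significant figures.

The probability is P = ∫ |φ|² dx over [3/4·a, a].
With A² fixed by ∫|φ|² = 1, i.e. A² = (a/2)^(−1), substitute and integrate.
Substituting u = x/a, A² and the length scale cancel in the ratio: P = ∫_{3/4}^{1} sin(3·π·u)^2 du / ∫_{0}^{1} sin(3·π·u)^2 du.
Using ∫ sin(3·π·u)^2 du = u/2 - sin(6·π·u)/(12·π), the numerator is 1/(12·π) + 1/8 and the denominator is 1/2.
This works out to P = (2 + 3·π)/(12·π).

P ≈ 0.303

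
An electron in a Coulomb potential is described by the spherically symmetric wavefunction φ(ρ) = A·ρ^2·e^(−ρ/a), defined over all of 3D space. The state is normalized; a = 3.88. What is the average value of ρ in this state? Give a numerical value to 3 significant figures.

⟨ρ⟩ = ∫ ρ |φ|² 4πρ² dρ over the full domain.
Using ∫₀^∞ ρⁿ e^(−αρ) dρ = n!/αⁿ⁺¹, evaluating both integrals, ⟨ρ⟩ = 7·a/2.
With a = 3.88, ⟨ρ⟩ = 13.58.

⟨ρ⟩ ≈ 13.6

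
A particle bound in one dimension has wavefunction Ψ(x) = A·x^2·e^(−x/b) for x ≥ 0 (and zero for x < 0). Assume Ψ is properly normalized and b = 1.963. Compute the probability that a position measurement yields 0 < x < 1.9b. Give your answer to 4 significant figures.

The probability is P = ∫ |Ψ|² dx over [0, 1.9b].
Since A² = 1/(3·b^5/4), this is the region integral divided by the full normalization integral.
Let u = x/b; then A² and the length scale cancel, so P = ∫_{0}^{1.9} u^4·e^(-2·u) du ÷ ∫_{0}^{∞} u^4·e^(-2·u) du.
With ∫ u^4·e^(-2·u) du = -(u^4/2 + u^3 + 3·u^2/2 + 3·u/2 + 3/4)·e^(-2·u) + C, the region integral is ≈ 0.249117 and the full one is 3/4.
Taking the ratio, P = 0.33216.

P ≈ 0.3322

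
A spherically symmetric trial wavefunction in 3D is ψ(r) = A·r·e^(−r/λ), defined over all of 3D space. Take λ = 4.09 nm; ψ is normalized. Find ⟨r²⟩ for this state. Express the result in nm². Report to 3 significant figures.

⟨r²⟩ = ∫ r^2 |ψ|² 4πr² dr over the full domain.
Since the A² factors cancel between numerator and denominator, ⟨r²⟩ = 15·λ^2/2.
Putting λ = 4.09 gives 125.5.

⟨r^2⟩ ≈ 125 nm^2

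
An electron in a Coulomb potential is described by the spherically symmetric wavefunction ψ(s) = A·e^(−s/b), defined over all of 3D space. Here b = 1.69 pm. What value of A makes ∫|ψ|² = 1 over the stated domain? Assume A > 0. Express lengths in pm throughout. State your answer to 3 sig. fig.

A ≈ 0.257 pm^(-3/2)

Normalization requires ∫|ψ|² 4πs² ds = 1, integrated from 0 to ∞.
Recall ∫₀^∞ s^m e^(−s/β) ds = m!·β^(m+1), with ψ = A·e^(−s/b), the integral evaluates to A²·[π·b^3].
Hence A² = 1/[π·b^3].
Substituting b = 1.69 gives A² = 0.06595, so A = 0.2568.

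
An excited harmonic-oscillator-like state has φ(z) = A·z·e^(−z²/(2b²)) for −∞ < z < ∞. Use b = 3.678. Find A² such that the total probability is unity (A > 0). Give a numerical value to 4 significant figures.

Require ∫ |φ|² dz = 1 over the whole domain.
Differentiating ∫e^(−αz²) dz = √(π/α) under α to get the higher moments, ∫|φ|² dz = A²·(√(π)·b^3/2).
So A² = (√(π)·b^3/2)^(−1).
With b = 3.678: A² = 0.022679 and A = 0.15059.

A^2 ≈ 0.02268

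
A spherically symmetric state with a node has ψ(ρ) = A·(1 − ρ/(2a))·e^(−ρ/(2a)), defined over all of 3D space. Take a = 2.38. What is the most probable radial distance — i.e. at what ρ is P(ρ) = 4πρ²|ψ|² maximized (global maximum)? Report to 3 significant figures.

The maximum of P(ρ) = 4πρ²|ψ|² occurs where its derivative vanishes.
This gives ρ = a·(√(5) + 3).
With a = 2.38, the most probable radial distance is 12.46.

ρ ≈ 12.5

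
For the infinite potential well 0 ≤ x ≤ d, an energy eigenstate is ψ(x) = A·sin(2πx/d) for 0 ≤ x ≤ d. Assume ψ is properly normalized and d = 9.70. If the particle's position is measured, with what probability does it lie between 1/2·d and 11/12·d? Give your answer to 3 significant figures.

P ≈ 0.486

The probability is P = ∫ |ψ|² dx over [1/2·d, 11/12·d].
With A² fixed by ∫|ψ|² = 1, i.e. A² = (d/2)^(−1), substitute and integrate.
Let u = x/d; then A² and the length scale cancel, so P = ∫_{1/2}^{11/12} sin(2·π·u)^2 du ÷ ∫_{0}^{1} sin(2·π·u)^2 du.
An antiderivative of sin(2·π·u)^2 is u/2 - sin(4·π·u)/(8·π); evaluating from 1/2 to 11/12 gives √(3)/(16·π) + 5/24, while the full integral is 1/2.
This works out to P = √(3)/(8·π) + 5/12.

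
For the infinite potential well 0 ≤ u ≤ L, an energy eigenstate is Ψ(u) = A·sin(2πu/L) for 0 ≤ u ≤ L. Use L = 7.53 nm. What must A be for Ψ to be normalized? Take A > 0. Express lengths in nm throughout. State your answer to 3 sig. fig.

A ≈ 0.515 nm^(-1/2)

Require ∫ |Ψ|² du = 1 over the whole domain.
With ∫₀^L sin²(nπu/L) du = L/2, carrying out the integral gives A² · L/2.
Substituting L = 7.53 gives A² = 0.2656, so A = 0.5154.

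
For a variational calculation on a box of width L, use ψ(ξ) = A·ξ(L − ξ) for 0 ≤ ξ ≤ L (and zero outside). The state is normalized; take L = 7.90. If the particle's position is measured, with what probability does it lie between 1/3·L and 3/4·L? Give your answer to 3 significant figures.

P ≈ 0.687

The probability is P = ∫ |ψ|² dξ over [1/3·L, 3/4·L].
The normalization integral ∫|ψ|²dξ over the whole domain equals L^5/30·A², and A² cancels in the ratio.
In terms of u = ξ/L (A² and the length scale cancel between numerator and denominator), P = [∫_{1/3}^{3/4} u^2·(1 - u)^2 du] / [∫_{0}^{1} u^2·(1 - u)^2 du].
Using ∫ u^2·(1 - u)^2 du = u^3·(6·u^2 - 15·u + 10)/30, the numerator is ≈ 0.022887 and the denominator is 1/30.
Taking the ratio, P = 0.6866.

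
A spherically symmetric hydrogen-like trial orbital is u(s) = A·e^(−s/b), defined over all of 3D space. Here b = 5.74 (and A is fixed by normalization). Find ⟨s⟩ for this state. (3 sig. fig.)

⟨s⟩ ≈ 8.61

⟨s⟩ = ∫ s |u|² 4πs² ds over the full domain.
Evaluating both integrals, ⟨s⟩ = 3·b/2.
Putting b = 5.74 gives 8.610.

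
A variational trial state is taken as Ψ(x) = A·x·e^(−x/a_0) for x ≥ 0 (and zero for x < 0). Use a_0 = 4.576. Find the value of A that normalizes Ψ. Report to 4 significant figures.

A ≈ 0.2043

Require ∫ |Ψ|² dx = 1 over the whole domain.
The integral (without the A² prefactor) comes out to a_0^3/4.
So A² = (a_0^3/4)^(−1).
With a_0 = 4.576: A² = 0.041745 and A = 0.20432.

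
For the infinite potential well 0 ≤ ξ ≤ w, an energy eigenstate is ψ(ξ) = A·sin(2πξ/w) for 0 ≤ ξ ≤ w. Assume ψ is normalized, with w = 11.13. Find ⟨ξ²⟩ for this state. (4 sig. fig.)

By definition ⟨ξ²⟩ = ∫ ξ^2 |ψ(ξ)|² dξ.
With ∫₀^w sin²(nπξ/w) dξ = w/2, evaluating both integrals, ⟨ξ²⟩ = -w^2/(8·π^2) + w^2/3.
Putting w = 11.13 gives 39.723.

⟨ξ^2⟩ ≈ 39.72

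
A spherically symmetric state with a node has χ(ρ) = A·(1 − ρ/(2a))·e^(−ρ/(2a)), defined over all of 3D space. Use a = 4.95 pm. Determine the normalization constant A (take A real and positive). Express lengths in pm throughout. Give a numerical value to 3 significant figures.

A ≈ 0.0181 pm^(-3/2)

We need A² ∫|f|² 4πρ² dρ = 1, taking the integral from 0 to ∞.
(Spherical symmetry: dV = 4πρ² dρ.)
Using ∫₀^∞ ρⁿ e^(−αρ) dρ = n!/αⁿ⁺¹, carrying out the integral gives A² · 8·π·a^3.
Setting this equal to 1 gives A² = 1/(8·π·a^3).
Plugging in a = 4.95 yields A = 0.01811.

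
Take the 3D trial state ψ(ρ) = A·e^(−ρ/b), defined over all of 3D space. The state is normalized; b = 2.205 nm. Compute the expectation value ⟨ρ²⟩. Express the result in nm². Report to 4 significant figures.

By definition ⟨ρ²⟩ = ∫ ρ^2 |ψ(ρ)|² 4πρ² dρ.
Using ∫₀^∞ ρⁿ e^(−αρ) dρ = n!/αⁿ⁺¹, since the A² factors cancel between numerator and denominator, ⟨ρ²⟩ = 3·b^2.
Putting b = 2.205 gives 14.586.

⟨ρ^2⟩ ≈ 14.59 nm^2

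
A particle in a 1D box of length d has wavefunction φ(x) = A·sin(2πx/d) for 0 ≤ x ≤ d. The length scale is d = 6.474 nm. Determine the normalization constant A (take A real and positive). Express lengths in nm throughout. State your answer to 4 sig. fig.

A ≈ 0.5558 nm^(-1/2)

The normalization condition is ∫|φ|² dx = 1 from 0 to d.
Using sin²θ = (1 − cos 2θ)/2, carrying out the integral gives A² · d/2.
So A² = (d/2)^(−1).
With d = 6.474: A² = 0.30893 and A = 0.55581.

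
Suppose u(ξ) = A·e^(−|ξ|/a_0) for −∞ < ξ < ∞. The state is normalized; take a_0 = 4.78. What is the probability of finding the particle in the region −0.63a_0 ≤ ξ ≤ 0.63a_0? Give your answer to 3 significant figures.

P ≈ 0.716

The probability is P = ∫ |u|² dξ over [−0.63a_0, 0.63a_0].
With A² fixed by ∫|u|² = 1, i.e. A² = (a_0)^(−1), substitute and integrate.
By symmetry take twice the ξ ≥ 0 contribution in numerator and denominator; the 2's cancel. Let t = ξ/a_0; then A² and the length scale cancel, so P = ∫_{0}^{0.63} e^(-2·t) dt ÷ ∫_{0}^{∞} e^(-2·t) dt.
An antiderivative of e^(-2·t) is -e^(-2·t)/2; evaluating from 0 to 0.63 gives 1/2 - e^(-63/50)/2, while the full integral is 1/2.
Evaluating gives P = 0.7163.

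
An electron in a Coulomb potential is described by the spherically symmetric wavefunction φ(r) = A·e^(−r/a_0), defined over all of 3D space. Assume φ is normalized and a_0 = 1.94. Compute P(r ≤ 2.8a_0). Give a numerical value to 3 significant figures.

Integrate the radial probability density 4πr²|φ|² over r ≤ 2.8a_0.
The full normalization integral is A²·[π·a_0^3] = 1, fixing A².
Substituting u = r/a_0, A², 4π and the length scale all cancel in the ratio: P = ∫_{0}^{2.8} u^2·e^(-2·u) du / ∫_{0}^{∞} u^2·e^(-2·u) du.
With ∫ u^2·e^(-2·u) du = -(2·u^2 + 2·u + 1)·e^(-2·u)/4 + C, the region integral is 1/4 - 557·e^(-28/5)/100 and the full one is 1/4.
Taking the ratio yields P = 0.9176.

P ≈ 0.918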